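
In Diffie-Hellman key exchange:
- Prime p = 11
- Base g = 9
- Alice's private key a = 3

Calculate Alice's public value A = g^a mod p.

Step 1: A = g^a mod p = 9^3 mod 11.
  9^1 mod 11 = 9
  9^2 mod 11 = (9 * 9) mod 11 = 4
  9^3 mod 11 = (4 * 9) mod 11 = 3
Result: A = 3.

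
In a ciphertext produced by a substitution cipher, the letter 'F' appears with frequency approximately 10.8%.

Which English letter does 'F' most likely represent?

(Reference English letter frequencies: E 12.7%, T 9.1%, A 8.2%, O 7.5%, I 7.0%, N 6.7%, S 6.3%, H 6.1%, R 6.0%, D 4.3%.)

Step 1: The observed frequency is 10.8%.
Step 2: Compare with English frequencies:
  E: 12.7% (difference: 1.9%)
  T: 9.1% (difference: 1.7%) <-- closest
  A: 8.2% (difference: 2.6%)
  O: 7.5% (difference: 3.3%)
  I: 7.0% (difference: 3.8%)
  N: 6.7% (difference: 4.1%)
  S: 6.3% (difference: 4.5%)
  H: 6.1% (difference: 4.7%)
  R: 6.0% (difference: 4.8%)
  D: 4.3% (difference: 6.5%)
Step 3: 'F' most likely represents 'T' (frequency 9.1%).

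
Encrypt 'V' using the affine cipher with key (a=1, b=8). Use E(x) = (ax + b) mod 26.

Step 1: Convert 'V' to number: x = 21.
Step 2: E(21) = (1 * 21 + 8) mod 26 = 29 mod 26 = 3.
Step 3: Convert 3 back to letter: D.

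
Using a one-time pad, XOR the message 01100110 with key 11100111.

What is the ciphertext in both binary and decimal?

Step 1: Write out the XOR operation bit by bit:
  Message: 01100110
  Key:     11100111
  XOR:     10000001
Step 2: Convert to decimal: 10000001 = 129.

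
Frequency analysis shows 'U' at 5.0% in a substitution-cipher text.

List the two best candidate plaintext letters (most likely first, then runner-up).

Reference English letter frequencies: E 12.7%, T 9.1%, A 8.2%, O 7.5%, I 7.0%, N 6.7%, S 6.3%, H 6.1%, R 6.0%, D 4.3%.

Step 1: Observed frequency of 'U' is 5.0%.
Step 2: Compute distances to each reference frequency and sort:
  D (4.3%): difference = 0.7% <-- BEST
  R (6.0%): difference = 1.0% <-- RUNNER-UP
  H (6.1%): difference = 1.1%
  S (6.3%): difference = 1.3%
  N (6.7%): difference = 1.7%
Step 3: Most likely is 'D' (4.3%, diff 0.7%); second most likely is 'R' (6.0%, diff 1.0%).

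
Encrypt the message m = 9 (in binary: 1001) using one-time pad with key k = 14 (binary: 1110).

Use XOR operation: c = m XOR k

Step 1: Write out the XOR operation bit by bit:
  Message: 1001
  Key:     1110
  XOR:     0111
Step 2: Convert to decimal: 0111 = 7.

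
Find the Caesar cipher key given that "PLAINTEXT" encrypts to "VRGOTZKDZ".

Step 1: Compare first letters: P (position 15) -> V (position 21).
Step 2: Shift = (21 - 15) mod 26 = 6.
The shift value is 6.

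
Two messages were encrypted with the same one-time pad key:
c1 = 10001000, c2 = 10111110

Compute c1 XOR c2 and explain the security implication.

Step 1: c1 XOR c2 = (m1 XOR k) XOR (m2 XOR k).
Step 2: By XOR associativity/commutativity: = m1 XOR m2 XOR k XOR k = m1 XOR m2.
Step 3: 10001000 XOR 10111110 = 00110110 = 54.
Step 4: The key cancels out! An attacker learns m1 XOR m2 = 54, revealing the relationship between plaintexts.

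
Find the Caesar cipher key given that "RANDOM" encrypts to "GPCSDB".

Step 1: Compare first letters: R (position 17) -> G (position 6).
Step 2: Shift = (6 - 17) mod 26 = 15.
The shift value is 15.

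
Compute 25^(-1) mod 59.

Step 1: We need x such that 25 * x = 1 (mod 59).
Step 2: Using the extended Euclidean algorithm or trial:
  25 * 26 = 650 = 11 * 59 + 1.
Step 3: Since 650 mod 59 = 1, the inverse is x = 26.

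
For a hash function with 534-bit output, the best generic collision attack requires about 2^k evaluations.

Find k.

Step 1: The hash has a 534-bit output.
Step 2: Collision resistance means it should be infeasible to find any x != y with h(x) = h(y).
By the birthday bound, a generic collision search succeeds after about sqrt(2^534) = 2^(534/2) = 2^267 evaluations.
Step 3: Security level = 267 bits.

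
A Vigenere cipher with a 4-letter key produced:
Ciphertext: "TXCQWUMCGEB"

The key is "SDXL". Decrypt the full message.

Step 1: Key 'SDXL' has length 4. Extended key: SDXLSDXLSDX
Step 2: Decrypt each position:
  T(19) - S(18) = 1 = B
  X(23) - D(3) = 20 = U
  C(2) - X(23) = 5 = F
  Q(16) - L(11) = 5 = F
  W(22) - S(18) = 4 = E
  U(20) - D(3) = 17 = R
  M(12) - X(23) = 15 = P
  C(2) - L(11) = 17 = R
  G(6) - S(18) = 14 = O
  E(4) - D(3) = 1 = B
  B(1) - X(23) = 4 = E
Plaintext: BUFFERPROBE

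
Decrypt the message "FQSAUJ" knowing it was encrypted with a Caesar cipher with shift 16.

Step 1: Reverse the shift by subtracting 16 from each letter position.
  F (position 5) -> position (5-16) mod 26 = 15 -> P
  Q (position 16) -> position (16-16) mod 26 = 0 -> A
  S (position 18) -> position (18-16) mod 26 = 2 -> C
  A (position 0) -> position (0-16) mod 26 = 10 -> K
  U (position 20) -> position (20-16) mod 26 = 4 -> E
  J (position 9) -> position (9-16) mod 26 = 19 -> T
Decrypted message: PACKET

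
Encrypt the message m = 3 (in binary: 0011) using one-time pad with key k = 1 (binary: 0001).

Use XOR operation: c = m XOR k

Step 1: Write out the XOR operation bit by bit:
  Message: 0011
  Key:     0001
  XOR:     0010
Step 2: Convert to decimal: 0010 = 2.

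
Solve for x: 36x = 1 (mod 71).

Step 1: We need x such that 36 * x = 1 (mod 71).
Step 2: Using the extended Euclidean algorithm or trial:
  36 * 2 = 72 = 1 * 71 + 1.
Step 3: Since 72 mod 71 = 1, the inverse is x = 2.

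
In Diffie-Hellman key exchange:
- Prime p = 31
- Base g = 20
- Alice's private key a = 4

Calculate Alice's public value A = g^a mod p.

Step 1: A = g^a mod p = 20^4 mod 31.
  20^1 mod 31 = 20
  20^2 mod 31 = (20 * 20) mod 31 = 28
  20^3 mod 31 = (28 * 20) mod 31 = 2
  20^4 mod 31 = (2 * 20) mod 31 = 9
Result: A = 9.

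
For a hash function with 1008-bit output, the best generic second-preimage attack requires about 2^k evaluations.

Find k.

Step 1: The hash has a 1008-bit output.
Step 2: Second-preimage resistance means: given a specific input x, it should be infeasible to find a different y with h(y) = h(x).
With a 1008-bit output, a generic search for a second preimage costs about 2^1008 evaluations (each trial matches the fixed target with probability 2^-1008).
Step 3: Security level = 1008 bits.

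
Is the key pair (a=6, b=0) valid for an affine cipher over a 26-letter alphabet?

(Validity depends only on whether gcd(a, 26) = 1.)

Step 1: Compute gcd(6, 26).
Step 2: gcd(6, 26) = 2.
Since gcd = 2 != 1, 6 shares a common factor with 26, so it cannot be used.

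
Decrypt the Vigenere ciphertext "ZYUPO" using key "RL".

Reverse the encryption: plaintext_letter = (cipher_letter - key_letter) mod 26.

Step 1: Extend key: RLRLR
Step 2: Decrypt each letter (c - k) mod 26:
  Z(25) - R(17) = (25-17) mod 26 = 8 = I
  Y(24) - L(11) = (24-11) mod 26 = 13 = N
  U(20) - R(17) = (20-17) mod 26 = 3 = D
  P(15) - L(11) = (15-11) mod 26 = 4 = E
  O(14) - R(17) = (14-17) mod 26 = 23 = X
Plaintext: INDEX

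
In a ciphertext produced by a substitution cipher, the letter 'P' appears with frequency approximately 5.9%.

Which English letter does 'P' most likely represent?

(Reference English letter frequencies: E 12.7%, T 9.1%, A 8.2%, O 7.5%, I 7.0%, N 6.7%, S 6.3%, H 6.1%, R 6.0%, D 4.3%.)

Step 1: The observed frequency is 5.9%.
Step 2: Compare with English frequencies:
  E: 12.7% (difference: 6.8%)
  T: 9.1% (difference: 3.2%)
  A: 8.2% (difference: 2.3%)
  O: 7.5% (difference: 1.6%)
  I: 7.0% (difference: 1.1%)
  N: 6.7% (difference: 0.8%)
  S: 6.3% (difference: 0.4%)
  H: 6.1% (difference: 0.2%)
  R: 6.0% (difference: 0.1%) <-- closest
  D: 4.3% (difference: 1.6%)
Step 3: 'P' most likely represents 'R' (frequency 6.0%).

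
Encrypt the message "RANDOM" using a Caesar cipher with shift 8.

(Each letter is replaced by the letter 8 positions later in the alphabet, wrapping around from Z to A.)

Step 1: For each letter, shift forward by 8 positions (mod 26).
  R (position 17) -> position (17+8) mod 26 = 25 -> Z
  A (position 0) -> position (0+8) mod 26 = 8 -> I
  N (position 13) -> position (13+8) mod 26 = 21 -> V
  D (position 3) -> position (3+8) mod 26 = 11 -> L
  O (position 14) -> position (14+8) mod 26 = 22 -> W
  M (position 12) -> position (12+8) mod 26 = 20 -> U
Result: ZIVLWU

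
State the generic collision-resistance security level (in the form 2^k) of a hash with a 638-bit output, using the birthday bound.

Step 1: The birthday paradox gives collision probability ~50% after sqrt(2^n) = 2^(n/2) hashes.
Step 2: For 638-bit output: 2^(638/2) = 2^319.
Step 3: Approximately 2^319 hash computations needed.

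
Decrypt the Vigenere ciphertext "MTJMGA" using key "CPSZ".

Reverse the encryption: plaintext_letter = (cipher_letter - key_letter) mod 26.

Step 1: Extend key: CPSZCP
Step 2: Decrypt each letter (c - k) mod 26:
  M(12) - C(2) = (12-2) mod 26 = 10 = K
  T(19) - P(15) = (19-15) mod 26 = 4 = E
  J(9) - S(18) = (9-18) mod 26 = 17 = R
  M(12) - Z(25) = (12-25) mod 26 = 13 = N
  G(6) - C(2) = (6-2) mod 26 = 4 = E
  A(0) - P(15) = (0-15) mod 26 = 11 = L
Plaintext: KERNEL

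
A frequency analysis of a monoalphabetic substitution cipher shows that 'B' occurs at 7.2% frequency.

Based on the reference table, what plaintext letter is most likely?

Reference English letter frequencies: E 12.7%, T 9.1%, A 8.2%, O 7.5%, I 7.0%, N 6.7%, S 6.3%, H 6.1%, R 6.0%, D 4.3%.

Step 1: The observed frequency is 7.2%.
Step 2: Compare with English frequencies:
  E: 12.7% (difference: 5.5%)
  T: 9.1% (difference: 1.9%)
  A: 8.2% (difference: 1.0%)
  O: 7.5% (difference: 0.3%)
  I: 7.0% (difference: 0.2%) <-- closest
  N: 6.7% (difference: 0.5%)
  S: 6.3% (difference: 0.9%)
  H: 6.1% (difference: 1.1%)
  R: 6.0% (difference: 1.2%)
  D: 4.3% (difference: 2.9%)
Step 3: 'B' most likely represents 'I' (frequency 7.0%).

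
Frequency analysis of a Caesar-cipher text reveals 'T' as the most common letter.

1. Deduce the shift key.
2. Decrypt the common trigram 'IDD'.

Step 1: In English, 'E' is the most frequent letter (12.7%).
Step 2: The most frequent ciphertext letter is 'T' (position 19).
Step 3: Shift = (19 - 4) mod 26 = 15.
Step 4: Decrypt 'IDD' by shifting back 15:
  I -> T
  D -> O
  D -> O
Step 5: 'IDD' decrypts to 'TOO'.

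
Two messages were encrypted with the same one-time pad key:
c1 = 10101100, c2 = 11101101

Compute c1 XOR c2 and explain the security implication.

Step 1: c1 XOR c2 = (m1 XOR k) XOR (m2 XOR k).
Step 2: By XOR associativity/commutativity: = m1 XOR m2 XOR k XOR k = m1 XOR m2.
Step 3: 10101100 XOR 11101101 = 01000001 = 65.
Step 4: The key cancels out! An attacker learns m1 XOR m2 = 65, revealing the relationship between plaintexts.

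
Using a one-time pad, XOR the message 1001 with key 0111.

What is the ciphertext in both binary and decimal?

Step 1: Write out the XOR operation bit by bit:
  Message: 1001
  Key:     0111
  XOR:     1110
Step 2: Convert to decimal: 1110 = 14.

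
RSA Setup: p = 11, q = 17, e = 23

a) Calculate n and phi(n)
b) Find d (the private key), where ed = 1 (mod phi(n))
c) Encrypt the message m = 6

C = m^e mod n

Step 1: n = 11 * 17 = 187.
Step 2: phi(n) = (11-1)(17-1) = 10 * 16 = 160.
Step 3: Find d = 23^(-1) mod 160 = 7.
  Verify: 23 * 7 = 161 = 1 (mod 160).
Step 4: C = 6^23 mod 187 = 150.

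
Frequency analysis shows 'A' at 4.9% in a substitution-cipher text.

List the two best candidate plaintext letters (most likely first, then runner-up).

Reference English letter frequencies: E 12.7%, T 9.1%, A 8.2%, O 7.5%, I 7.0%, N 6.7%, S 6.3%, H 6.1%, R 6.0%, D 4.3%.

Step 1: Observed frequency of 'A' is 4.9%.
Step 2: Compute distances to each reference frequency and sort:
  D (4.3%): difference = 0.6% <-- BEST
  R (6.0%): difference = 1.1% <-- RUNNER-UP
  H (6.1%): difference = 1.2%
  S (6.3%): difference = 1.4%
  N (6.7%): difference = 1.8%
Step 3: Most likely is 'D' (4.3%, diff 0.6%); second most likely is 'R' (6.0%, diff 1.1%).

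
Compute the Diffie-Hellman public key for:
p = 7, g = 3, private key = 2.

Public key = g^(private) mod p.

Step 1: A = g^a mod p = 3^2 mod 7.
  3^1 mod 7 = 3
  3^2 mod 7 = (3 * 3) mod 7 = 2
Result: A = 2.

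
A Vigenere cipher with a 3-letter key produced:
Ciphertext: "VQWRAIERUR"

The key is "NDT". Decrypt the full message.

Step 1: Key 'NDT' has length 3. Extended key: NDTNDTNDTN
Step 2: Decrypt each position:
  V(21) - N(13) = 8 = I
  Q(16) - D(3) = 13 = N
  W(22) - T(19) = 3 = D
  R(17) - N(13) = 4 = E
  A(0) - D(3) = 23 = X
  I(8) - T(19) = 15 = P
  E(4) - N(13) = 17 = R
  R(17) - D(3) = 14 = O
  U(20) - T(19) = 1 = B
  R(17) - N(13) = 4 = E
Plaintext: INDEXPROBE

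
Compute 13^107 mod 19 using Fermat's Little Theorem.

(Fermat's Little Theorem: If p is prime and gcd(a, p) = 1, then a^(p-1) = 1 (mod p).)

Step 1: Since 19 is prime, by Fermat's Little Theorem: 13^18 = 1 (mod 19).
Step 2: Reduce exponent: 107 mod 18 = 17.
Step 3: So 13^107 = 13^17 (mod 19).
Step 4: 13^17 mod 19 = 3.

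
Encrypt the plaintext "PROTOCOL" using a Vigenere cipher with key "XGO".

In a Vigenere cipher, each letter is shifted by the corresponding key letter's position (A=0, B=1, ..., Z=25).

Step 1: Repeat key to match plaintext length:
  Plaintext: PROTOCOL
  Key:       XGOXGOXG
Step 2: Encrypt each letter:
  P(15) + X(23) = (15+23) mod 26 = 12 = M
  R(17) + G(6) = (17+6) mod 26 = 23 = X
  O(14) + O(14) = (14+14) mod 26 = 2 = C
  T(19) + X(23) = (19+23) mod 26 = 16 = Q
  O(14) + G(6) = (14+6) mod 26 = 20 = U
  C(2) + O(14) = (2+14) mod 26 = 16 = Q
  O(14) + X(23) = (14+23) mod 26 = 11 = L
  L(11) + G(6) = (11+6) mod 26 = 17 = R
Ciphertext: MXCQUQLR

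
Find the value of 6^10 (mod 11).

Step 1: Compute 6^10 mod 11 step by step, reducing modulo 11 at each step.
  6^1 mod 11 = 6
  6^2 mod 11 = (6 * 6) mod 11 = 3
  6^3 mod 11 = (3 * 6) mod 11 = 7
  6^4 mod 11 = (7 * 6) mod 11 = 9
  6^5 mod 11 = (9 * 6) mod 11 = 10
  6^6 mod 11 = (10 * 6) mod 11 = 5
  6^7 mod 11 = (5 * 6) mod 11 = 8
  6^8 mod 11 = (8 * 6) mod 11 = 4
  6^9 mod 11 = (4 * 6) mod 11 = 2
  6^10 mod 11 = (2 * 6) mod 11 = 1
Step 2: Result = 1.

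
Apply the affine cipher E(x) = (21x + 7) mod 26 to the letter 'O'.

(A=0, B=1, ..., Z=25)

Step 1: Convert 'O' to number: x = 14.
Step 2: E(14) = (21 * 14 + 7) mod 26 = 301 mod 26 = 15.
Step 3: Convert 15 back to letter: P.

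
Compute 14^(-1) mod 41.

Step 1: We need x such that 14 * x = 1 (mod 41).
Step 2: Using the extended Euclidean algorithm or trial:
  14 * 3 = 42 = 1 * 41 + 1.
Step 3: Since 42 mod 41 = 1, the inverse is x = 3.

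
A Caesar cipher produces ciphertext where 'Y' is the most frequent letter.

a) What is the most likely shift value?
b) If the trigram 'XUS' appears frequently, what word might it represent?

Step 1: In English, 'E' is the most frequent letter (12.7%).
Step 2: The most frequent ciphertext letter is 'Y' (position 24).
Step 3: Shift = (24 - 4) mod 26 = 20.
Step 4: Decrypt 'XUS' by shifting back 20:
  X -> D
  U -> A
  S -> Y
Step 5: 'XUS' decrypts to 'DAY'.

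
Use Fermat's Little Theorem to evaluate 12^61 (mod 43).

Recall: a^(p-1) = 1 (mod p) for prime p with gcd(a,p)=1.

Step 1: Since 43 is prime, by Fermat's Little Theorem: 12^42 = 1 (mod 43).
Step 2: Reduce exponent: 61 mod 42 = 19.
Step 3: So 12^61 = 12^19 (mod 43).
Step 4: 12^19 mod 43 = 20.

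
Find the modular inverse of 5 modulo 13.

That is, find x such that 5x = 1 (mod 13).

Step 1: We need x such that 5 * x = 1 (mod 13).
Step 2: Using the extended Euclidean algorithm or trial:
  5 * 8 = 40 = 3 * 13 + 1.
Step 3: Since 40 mod 13 = 1, the inverse is x = 8.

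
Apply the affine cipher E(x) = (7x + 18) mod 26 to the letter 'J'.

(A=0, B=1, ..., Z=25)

Step 1: Convert 'J' to number: x = 9.
Step 2: E(9) = (7 * 9 + 18) mod 26 = 81 mod 26 = 3.
Step 3: Convert 3 back to letter: D.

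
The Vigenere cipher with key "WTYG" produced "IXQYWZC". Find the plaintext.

Step 1: Extend key: WTYGWTY
Step 2: Decrypt each letter (c - k) mod 26:
  I(8) - W(22) = (8-22) mod 26 = 12 = M
  X(23) - T(19) = (23-19) mod 26 = 4 = E
  Q(16) - Y(24) = (16-24) mod 26 = 18 = S
  Y(24) - G(6) = (24-6) mod 26 = 18 = S
  W(22) - W(22) = (22-22) mod 26 = 0 = A
  Z(25) - T(19) = (25-19) mod 26 = 6 = G
  C(2) - Y(24) = (2-24) mod 26 = 4 = E
Plaintext: MESSAGE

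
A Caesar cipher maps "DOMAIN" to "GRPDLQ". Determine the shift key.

Step 1: Compare first letters: D (position 3) -> G (position 6).
Step 2: Shift = (6 - 3) mod 26 = 3.
The shift value is 3.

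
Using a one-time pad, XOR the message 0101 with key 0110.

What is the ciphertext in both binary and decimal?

Step 1: Write out the XOR operation bit by bit:
  Message: 0101
  Key:     0110
  XOR:     0011
Step 2: Convert to decimal: 0011 = 3.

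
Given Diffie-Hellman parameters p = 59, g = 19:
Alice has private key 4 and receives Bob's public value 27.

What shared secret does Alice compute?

Step 1: s = B^a mod p = 27^4 mod 59.
  27^1 mod 59 = 27
  27^2 mod 59 = (27 * 27) mod 59 = 21
  27^3 mod 59 = (21 * 27) mod 59 = 36
  27^4 mod 59 = (36 * 27) mod 59 = 28
Result: shared secret = 28.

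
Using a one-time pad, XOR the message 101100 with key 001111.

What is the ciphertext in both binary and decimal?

Step 1: Write out the XOR operation bit by bit:
  Message: 101100
  Key:     001111
  XOR:     100011
Step 2: Convert to decimal: 100011 = 35.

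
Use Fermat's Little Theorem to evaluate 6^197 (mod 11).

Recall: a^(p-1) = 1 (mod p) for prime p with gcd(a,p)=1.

Step 1: Since 11 is prime, by Fermat's Little Theorem: 6^10 = 1 (mod 11).
Step 2: Reduce exponent: 197 mod 10 = 7.
Step 3: So 6^197 = 6^7 (mod 11).
Step 4: 6^7 mod 11 = 8.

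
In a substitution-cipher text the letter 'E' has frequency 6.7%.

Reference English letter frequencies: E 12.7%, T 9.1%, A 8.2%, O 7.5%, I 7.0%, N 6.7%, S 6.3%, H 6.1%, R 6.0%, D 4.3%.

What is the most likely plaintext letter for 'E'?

Step 1: The observed frequency is 6.7%.
Step 2: Compare with English frequencies:
  E: 12.7% (difference: 6.0%)
  T: 9.1% (difference: 2.4%)
  A: 8.2% (difference: 1.5%)
  O: 7.5% (difference: 0.8%)
  I: 7.0% (difference: 0.3%)
  N: 6.7% (difference: 0.0%) <-- closest
  S: 6.3% (difference: 0.4%)
  H: 6.1% (difference: 0.6%)
  R: 6.0% (difference: 0.7%)
  D: 4.3% (difference: 2.4%)
Step 3: 'E' most likely represents 'N' (frequency 6.7%).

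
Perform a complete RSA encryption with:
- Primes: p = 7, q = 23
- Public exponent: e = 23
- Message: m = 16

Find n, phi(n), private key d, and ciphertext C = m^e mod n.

Step 1: n = 7 * 23 = 161.
Step 2: phi(n) = (7-1)(23-1) = 6 * 22 = 132.
Step 3: Find d = 23^(-1) mod 132 = 23.
  Verify: 23 * 23 = 529 = 1 (mod 132).
Step 4: C = 16^23 mod 161 = 39.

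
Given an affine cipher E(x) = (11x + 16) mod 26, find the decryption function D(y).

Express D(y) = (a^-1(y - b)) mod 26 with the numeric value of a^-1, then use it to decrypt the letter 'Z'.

Step 1: Find a^-1, the modular inverse of 11 mod 26.
Step 2: We need 11 * a^-1 = 1 (mod 26).
Step 3: 11 * 19 = 209 = 8 * 26 + 1, so a^-1 = 19.
Step 4: D(y) = 19(y - 16) mod 26.
Step 5: Apply to 'Z' (y = 25): D(25) = 19 * (25 - 16) mod 26 = 19 * 9 mod 26 = 15 -> 'P'.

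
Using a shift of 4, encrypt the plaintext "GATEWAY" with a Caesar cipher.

Step 1: For each letter, shift forward by 4 positions (mod 26).
  G (position 6) -> position (6+4) mod 26 = 10 -> K
  A (position 0) -> position (0+4) mod 26 = 4 -> E
  T (position 19) -> position (19+4) mod 26 = 23 -> X
  E (position 4) -> position (4+4) mod 26 = 8 -> I
  W (position 22) -> position (22+4) mod 26 = 0 -> A
  A (position 0) -> position (0+4) mod 26 = 4 -> E
  Y (position 24) -> position (24+4) mod 26 = 2 -> C
Result: KEXIAEC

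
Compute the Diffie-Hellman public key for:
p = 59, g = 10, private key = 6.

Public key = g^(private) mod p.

Step 1: A = g^a mod p = 10^6 mod 59.
  10^1 mod 59 = 10
  10^2 mod 59 = (10 * 10) mod 59 = 41
  10^3 mod 59 = (41 * 10) mod 59 = 56
  10^4 mod 59 = (56 * 10) mod 59 = 29
  10^5 mod 59 = (29 * 10) mod 59 = 54
  10^6 mod 59 = (54 * 10) mod 59 = 9
Result: A = 9.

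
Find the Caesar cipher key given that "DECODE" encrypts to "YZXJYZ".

Step 1: Compare first letters: D (position 3) -> Y (position 24).
Step 2: Shift = (24 - 3) mod 26 = 21.
The shift value is 21.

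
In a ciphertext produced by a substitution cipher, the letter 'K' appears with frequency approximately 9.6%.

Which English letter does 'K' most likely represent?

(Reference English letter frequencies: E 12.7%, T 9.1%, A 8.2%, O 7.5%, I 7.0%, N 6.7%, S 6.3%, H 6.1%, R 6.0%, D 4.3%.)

Step 1: The observed frequency is 9.6%.
Step 2: Compare with English frequencies:
  E: 12.7% (difference: 3.1%)
  T: 9.1% (difference: 0.5%) <-- closest
  A: 8.2% (difference: 1.4%)
  O: 7.5% (difference: 2.1%)
  I: 7.0% (difference: 2.6%)
  N: 6.7% (difference: 2.9%)
  S: 6.3% (difference: 3.3%)
  H: 6.1% (difference: 3.5%)
  R: 6.0% (difference: 3.6%)
  D: 4.3% (difference: 5.3%)
Step 3: 'K' most likely represents 'T' (frequency 9.1%).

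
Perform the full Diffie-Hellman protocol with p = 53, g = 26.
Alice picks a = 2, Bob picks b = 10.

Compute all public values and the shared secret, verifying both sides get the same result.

Step 1: A = g^a mod p = 26^2 mod 53 = 40.
Step 2: B = g^b mod p = 26^10 mod 53 = 25.
Step 3: Alice computes s = B^a mod p = 25^2 mod 53 = 42.
Step 4: Bob computes s = A^b mod p = 40^10 mod 53 = 42.
Both sides agree: shared secret = 42.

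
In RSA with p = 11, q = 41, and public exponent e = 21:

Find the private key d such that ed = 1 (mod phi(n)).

Step 1: n = 11 * 41 = 451.
Step 2: phi(n) = 10 * 40 = 400.
Step 3: Find d such that 21 * d = 1 (mod 400).
Step 4: d = 21^(-1) mod 400 = 381.
Verification: 21 * 381 = 8001 = 20 * 400 + 1.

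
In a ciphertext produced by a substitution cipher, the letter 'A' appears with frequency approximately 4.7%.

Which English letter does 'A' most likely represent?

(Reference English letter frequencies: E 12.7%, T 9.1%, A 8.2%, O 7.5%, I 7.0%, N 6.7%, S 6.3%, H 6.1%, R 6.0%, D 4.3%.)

Step 1: The observed frequency is 4.7%.
Step 2: Compare with English frequencies:
  E: 12.7% (difference: 8.0%)
  T: 9.1% (difference: 4.4%)
  A: 8.2% (difference: 3.5%)
  O: 7.5% (difference: 2.8%)
  I: 7.0% (difference: 2.3%)
  N: 6.7% (difference: 2.0%)
  S: 6.3% (difference: 1.6%)
  H: 6.1% (difference: 1.4%)
  R: 6.0% (difference: 1.3%)
  D: 4.3% (difference: 0.4%) <-- closest
Step 3: 'A' most likely represents 'D' (frequency 4.3%).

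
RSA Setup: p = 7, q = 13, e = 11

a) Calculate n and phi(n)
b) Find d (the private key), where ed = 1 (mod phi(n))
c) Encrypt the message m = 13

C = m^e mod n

Step 1: n = 7 * 13 = 91.
Step 2: phi(n) = (7-1)(13-1) = 6 * 12 = 72.
Step 3: Find d = 11^(-1) mod 72 = 59.
  Verify: 11 * 59 = 649 = 1 (mod 72).
Step 4: C = 13^11 mod 91 = 13.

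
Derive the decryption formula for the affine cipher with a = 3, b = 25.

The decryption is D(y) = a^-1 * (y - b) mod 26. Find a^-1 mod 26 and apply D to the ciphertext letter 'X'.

Step 1: Find a^-1, the modular inverse of 3 mod 26.
Step 2: We need 3 * a^-1 = 1 (mod 26).
Step 3: 3 * 9 = 27 = 1 * 26 + 1, so a^-1 = 9.
Step 4: D(y) = 9(y - 25) mod 26.
Step 5: Apply to 'X' (y = 23): D(23) = 9 * (23 - 25) mod 26 = 9 * -2 mod 26 = 8 -> 'I'.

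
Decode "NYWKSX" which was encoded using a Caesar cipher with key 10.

Step 1: Reverse the shift by subtracting 10 from each letter position.
  N (position 13) -> position (13-10) mod 26 = 3 -> D
  Y (position 24) -> position (24-10) mod 26 = 14 -> O
  W (position 22) -> position (22-10) mod 26 = 12 -> M
  K (position 10) -> position (10-10) mod 26 = 0 -> A
  S (position 18) -> position (18-10) mod 26 = 8 -> I
  X (position 23) -> position (23-10) mod 26 = 13 -> N
Decrypted message: DOMAIN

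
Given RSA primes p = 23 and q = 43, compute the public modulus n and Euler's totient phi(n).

Step 1: n = p * q = 23 * 43 = 989.
Step 2: phi(n) = (p-1)(q-1) = 22 * 42 = 924.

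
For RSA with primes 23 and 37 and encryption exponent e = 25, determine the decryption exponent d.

Step 1: n = 23 * 37 = 851.
Step 2: phi(n) = 22 * 36 = 792.
Step 3: Find d such that 25 * d = 1 (mod 792).
Step 4: d = 25^(-1) mod 792 = 697.
Verification: 25 * 697 = 17425 = 22 * 792 + 1.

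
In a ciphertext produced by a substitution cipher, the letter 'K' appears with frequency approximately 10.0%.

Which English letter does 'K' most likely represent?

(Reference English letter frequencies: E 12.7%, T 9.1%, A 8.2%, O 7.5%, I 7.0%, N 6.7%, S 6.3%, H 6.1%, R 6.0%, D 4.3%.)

Step 1: The observed frequency is 10.0%.
Step 2: Compare with English frequencies:
  E: 12.7% (difference: 2.7%)
  T: 9.1% (difference: 0.9%) <-- closest
  A: 8.2% (difference: 1.8%)
  O: 7.5% (difference: 2.5%)
  I: 7.0% (difference: 3.0%)
  N: 6.7% (difference: 3.3%)
  S: 6.3% (difference: 3.7%)
  H: 6.1% (difference: 3.9%)
  R: 6.0% (difference: 4.0%)
  D: 4.3% (difference: 5.7%)
Step 3: 'K' most likely represents 'T' (frequency 9.1%).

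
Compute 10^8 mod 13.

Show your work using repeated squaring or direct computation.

Step 1: Compute 10^8 mod 13 step by step, reducing modulo 13 at each step.
  10^1 mod 13 = 10
  10^2 mod 13 = (10 * 10) mod 13 = 9
  10^3 mod 13 = (9 * 10) mod 13 = 12
  10^4 mod 13 = (12 * 10) mod 13 = 3
  10^5 mod 13 = (3 * 10) mod 13 = 4
  10^6 mod 13 = (4 * 10) mod 13 = 1
  10^7 mod 13 = (1 * 10) mod 13 = 10
  10^8 mod 13 = (10 * 10) mod 13 = 9
Step 2: Result = 9.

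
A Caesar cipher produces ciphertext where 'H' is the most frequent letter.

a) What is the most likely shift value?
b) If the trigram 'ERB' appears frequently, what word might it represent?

Step 1: In English, 'E' is the most frequent letter (12.7%).
Step 2: The most frequent ciphertext letter is 'H' (position 7).
Step 3: Shift = (7 - 4) mod 26 = 3.
Step 4: Decrypt 'ERB' by shifting back 3:
  E -> B
  R -> O
  B -> Y
Step 5: 'ERB' decrypts to 'BOY'.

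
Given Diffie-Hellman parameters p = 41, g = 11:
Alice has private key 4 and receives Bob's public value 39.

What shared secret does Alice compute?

Step 1: s = B^a mod p = 39^4 mod 41.
  39^1 mod 41 = 39
  39^2 mod 41 = (39 * 39) mod 41 = 4
  39^3 mod 41 = (4 * 39) mod 41 = 33
  39^4 mod 41 = (33 * 39) mod 41 = 16
Result: shared secret = 16.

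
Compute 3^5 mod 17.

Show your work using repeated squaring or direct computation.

Step 1: Compute 3^5 mod 17 step by step, reducing modulo 17 at each step.
  3^1 mod 17 = 3
  3^2 mod 17 = (3 * 3) mod 17 = 9
  3^3 mod 17 = (9 * 3) mod 17 = 10
  3^4 mod 17 = (10 * 3) mod 17 = 13
  3^5 mod 17 = (13 * 3) mod 17 = 5
Step 2: Result = 5.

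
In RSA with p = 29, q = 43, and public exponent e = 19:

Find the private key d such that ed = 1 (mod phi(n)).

Step 1: n = 29 * 43 = 1247.
Step 2: phi(n) = 28 * 42 = 1176.
Step 3: Find d such that 19 * d = 1 (mod 1176).
Step 4: d = 19^(-1) mod 1176 = 619.
Verification: 19 * 619 = 11761 = 10 * 1176 + 1.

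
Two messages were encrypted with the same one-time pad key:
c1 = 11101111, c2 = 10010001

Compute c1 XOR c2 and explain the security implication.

Step 1: c1 XOR c2 = (m1 XOR k) XOR (m2 XOR k).
Step 2: By XOR associativity/commutativity: = m1 XOR m2 XOR k XOR k = m1 XOR m2.
Step 3: 11101111 XOR 10010001 = 01111110 = 126.
Step 4: The key cancels out! An attacker learns m1 XOR m2 = 126, revealing the relationship between plaintexts.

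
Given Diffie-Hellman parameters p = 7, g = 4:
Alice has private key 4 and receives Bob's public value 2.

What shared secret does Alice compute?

Step 1: s = B^a mod p = 2^4 mod 7.
  2^1 mod 7 = 2
  2^2 mod 7 = (2 * 2) mod 7 = 4
  2^3 mod 7 = (4 * 2) mod 7 = 1
  2^4 mod 7 = (1 * 2) mod 7 = 2
Result: shared secret = 2.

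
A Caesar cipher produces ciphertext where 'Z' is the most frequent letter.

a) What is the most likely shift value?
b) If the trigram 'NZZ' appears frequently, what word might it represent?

Step 1: In English, 'E' is the most frequent letter (12.7%).
Step 2: The most frequent ciphertext letter is 'Z' (position 25).
Step 3: Shift = (25 - 4) mod 26 = 21.
Step 4: Decrypt 'NZZ' by shifting back 21:
  N -> S
  Z -> E
  Z -> E
Step 5: 'NZZ' decrypts to 'SEE'.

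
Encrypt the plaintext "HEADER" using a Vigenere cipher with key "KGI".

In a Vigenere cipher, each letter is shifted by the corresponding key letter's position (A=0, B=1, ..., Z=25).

Step 1: Repeat key to match plaintext length:
  Plaintext: HEADER
  Key:       KGIKGI
Step 2: Encrypt each letter:
  H(7) + K(10) = (7+10) mod 26 = 17 = R
  E(4) + G(6) = (4+6) mod 26 = 10 = K
  A(0) + I(8) = (0+8) mod 26 = 8 = I
  D(3) + K(10) = (3+10) mod 26 = 13 = N
  E(4) + G(6) = (4+6) mod 26 = 10 = K
  R(17) + I(8) = (17+8) mod 26 = 25 = Z
Ciphertext: RKINKZ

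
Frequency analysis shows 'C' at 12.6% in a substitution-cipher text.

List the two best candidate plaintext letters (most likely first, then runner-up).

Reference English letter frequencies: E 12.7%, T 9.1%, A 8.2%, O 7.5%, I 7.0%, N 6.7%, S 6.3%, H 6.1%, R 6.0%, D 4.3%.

Step 1: Observed frequency of 'C' is 12.6%.
Step 2: Compute distances to each reference frequency and sort:
  E (12.7%): difference = 0.1% <-- BEST
  T (9.1%): difference = 3.5% <-- RUNNER-UP
  A (8.2%): difference = 4.4%
  O (7.5%): difference = 5.1%
  I (7.0%): difference = 5.6%
Step 3: Most likely is 'E' (12.7%, diff 0.1%); second most likely is 'T' (9.1%, diff 3.5%).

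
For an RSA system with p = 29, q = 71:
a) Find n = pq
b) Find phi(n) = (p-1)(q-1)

Step 1: n = p * q = 29 * 71 = 2059.
Step 2: phi(n) = (p-1)(q-1) = 28 * 70 = 1960.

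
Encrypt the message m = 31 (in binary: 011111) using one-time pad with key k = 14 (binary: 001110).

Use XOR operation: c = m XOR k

Step 1: Write out the XOR operation bit by bit:
  Message: 011111
  Key:     001110
  XOR:     010001
Step 2: Convert to decimal: 010001 = 17.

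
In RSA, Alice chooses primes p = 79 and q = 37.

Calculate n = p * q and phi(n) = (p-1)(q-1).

Step 1: n = p * q = 79 * 37 = 2923.
Step 2: phi(n) = (p-1)(q-1) = 78 * 36 = 2808.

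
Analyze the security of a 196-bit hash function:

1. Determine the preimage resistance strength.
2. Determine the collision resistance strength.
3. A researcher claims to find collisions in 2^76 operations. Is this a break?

Step 1: Preimage resistance requires brute-force of 2^196 operations.
Step 2: Collision resistance (birthday bound) = 2^(196/2) = 2^98.
Step 3: The claimed attack costs 2^76 operations.
Step 4: Since 2^76 < 2^98, the claimed attack beats the generic birthday bound, so collision resistance is broken.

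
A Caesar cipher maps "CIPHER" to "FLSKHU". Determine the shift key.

Step 1: Compare first letters: C (position 2) -> F (position 5).
Step 2: Shift = (5 - 2) mod 26 = 3.
The shift value is 3.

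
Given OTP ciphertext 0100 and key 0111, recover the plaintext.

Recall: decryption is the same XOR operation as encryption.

Step 1: XOR ciphertext with key:
  Ciphertext: 0100
  Key:        0111
  XOR:        0011
Step 2: Plaintext = 0011 = 3 in decimal.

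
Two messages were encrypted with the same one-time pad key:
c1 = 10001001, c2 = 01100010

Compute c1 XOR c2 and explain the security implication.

Step 1: c1 XOR c2 = (m1 XOR k) XOR (m2 XOR k).
Step 2: By XOR associativity/commutativity: = m1 XOR m2 XOR k XOR k = m1 XOR m2.
Step 3: 10001001 XOR 01100010 = 11101011 = 235.
Step 4: The key cancels out! An attacker learns m1 XOR m2 = 235, revealing the relationship between plaintexts.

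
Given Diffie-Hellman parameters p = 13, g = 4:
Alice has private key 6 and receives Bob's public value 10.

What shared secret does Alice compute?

Step 1: s = B^a mod p = 10^6 mod 13.
  10^1 mod 13 = 10
  10^2 mod 13 = (10 * 10) mod 13 = 9
  10^3 mod 13 = (9 * 10) mod 13 = 12
  10^4 mod 13 = (12 * 10) mod 13 = 3
  10^5 mod 13 = (3 * 10) mod 13 = 4
  10^6 mod 13 = (4 * 10) mod 13 = 1
Result: shared secret = 1.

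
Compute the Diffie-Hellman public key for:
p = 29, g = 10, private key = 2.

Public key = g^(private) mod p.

Step 1: A = g^a mod p = 10^2 mod 29.
  10^1 mod 29 = 10
  10^2 mod 29 = (10 * 10) mod 29 = 13
Result: A = 13.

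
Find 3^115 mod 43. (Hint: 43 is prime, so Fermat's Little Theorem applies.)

Step 1: Since 43 is prime, by Fermat's Little Theorem: 3^42 = 1 (mod 43).
Step 2: Reduce exponent: 115 mod 42 = 31.
Step 3: So 3^115 = 3^31 (mod 43).
Step 4: 3^31 mod 43 = 33.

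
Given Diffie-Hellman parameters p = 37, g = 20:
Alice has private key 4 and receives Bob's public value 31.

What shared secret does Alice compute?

Step 1: s = B^a mod p = 31^4 mod 37.
  31^1 mod 37 = 31
  31^2 mod 37 = (31 * 31) mod 37 = 36
  31^3 mod 37 = (36 * 31) mod 37 = 6
  31^4 mod 37 = (6 * 31) mod 37 = 1
Result: shared secret = 1.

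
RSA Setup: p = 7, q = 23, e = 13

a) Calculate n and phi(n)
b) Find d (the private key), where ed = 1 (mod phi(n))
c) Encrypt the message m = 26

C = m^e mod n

Step 1: n = 7 * 23 = 161.
Step 2: phi(n) = (7-1)(23-1) = 6 * 22 = 132.
Step 3: Find d = 13^(-1) mod 132 = 61.
  Verify: 13 * 61 = 793 = 1 (mod 132).
Step 4: C = 26^13 mod 161 = 124.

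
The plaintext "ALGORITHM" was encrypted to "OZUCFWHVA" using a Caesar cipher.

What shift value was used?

Step 1: Compare first letters: A (position 0) -> O (position 14).
Step 2: Shift = (14 - 0) mod 26 = 14.
The shift value is 14.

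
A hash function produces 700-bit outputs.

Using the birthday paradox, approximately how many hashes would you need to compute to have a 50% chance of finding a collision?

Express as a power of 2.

Step 1: The birthday paradox gives collision probability ~50% after sqrt(2^n) = 2^(n/2) hashes.
Step 2: For 700-bit output: 2^(700/2) = 2^350.
Step 3: Approximately 2^350 hash computations needed.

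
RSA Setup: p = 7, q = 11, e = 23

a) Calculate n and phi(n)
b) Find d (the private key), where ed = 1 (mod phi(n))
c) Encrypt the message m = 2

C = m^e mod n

Step 1: n = 7 * 11 = 77.
Step 2: phi(n) = (7-1)(11-1) = 6 * 10 = 60.
Step 3: Find d = 23^(-1) mod 60 = 47.
  Verify: 23 * 47 = 1081 = 1 (mod 60).
Step 4: C = 2^23 mod 77 = 74.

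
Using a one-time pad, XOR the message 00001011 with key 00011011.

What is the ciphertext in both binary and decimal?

Step 1: Write out the XOR operation bit by bit:
  Message: 00001011
  Key:     00011011
  XOR:     00010000
Step 2: Convert to decimal: 00010000 = 16.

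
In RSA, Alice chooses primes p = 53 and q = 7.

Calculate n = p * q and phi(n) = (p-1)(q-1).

Step 1: n = p * q = 53 * 7 = 371.
Step 2: phi(n) = (p-1)(q-1) = 52 * 6 = 312.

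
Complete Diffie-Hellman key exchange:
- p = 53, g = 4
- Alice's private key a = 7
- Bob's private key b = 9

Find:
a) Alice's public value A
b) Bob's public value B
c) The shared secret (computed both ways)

Step 1: A = g^a mod p = 4^7 mod 53 = 7.
Step 2: B = g^b mod p = 4^9 mod 53 = 6.
Step 3: Alice computes s = B^a mod p = 6^7 mod 53 = 43.
Step 4: Bob computes s = A^b mod p = 7^9 mod 53 = 43.
Both sides agree: shared secret = 43.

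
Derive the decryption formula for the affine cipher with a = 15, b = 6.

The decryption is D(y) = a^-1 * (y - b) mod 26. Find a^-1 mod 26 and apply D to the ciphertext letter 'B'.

Step 1: Find a^-1, the modular inverse of 15 mod 26.
Step 2: We need 15 * a^-1 = 1 (mod 26).
Step 3: 15 * 7 = 105 = 4 * 26 + 1, so a^-1 = 7.
Step 4: D(y) = 7(y - 6) mod 26.
Step 5: Apply to 'B' (y = 1): D(1) = 7 * (1 - 6) mod 26 = 7 * -5 mod 26 = 17 -> 'R'.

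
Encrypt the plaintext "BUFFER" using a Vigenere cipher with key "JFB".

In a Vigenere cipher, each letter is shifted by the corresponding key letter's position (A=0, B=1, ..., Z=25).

Step 1: Repeat key to match plaintext length:
  Plaintext: BUFFER
  Key:       JFBJFB
Step 2: Encrypt each letter:
  B(1) + J(9) = (1+9) mod 26 = 10 = K
  U(20) + F(5) = (20+5) mod 26 = 25 = Z
  F(5) + B(1) = (5+1) mod 26 = 6 = G
  F(5) + J(9) = (5+9) mod 26 = 14 = O
  E(4) + F(5) = (4+5) mod 26 = 9 = J
  R(17) + B(1) = (17+1) mod 26 = 18 = S
Ciphertext: KZGOJS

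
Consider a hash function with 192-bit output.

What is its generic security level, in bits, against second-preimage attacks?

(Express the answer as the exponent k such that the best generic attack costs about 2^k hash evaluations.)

Step 1: The hash has a 192-bit output.
Step 2: Second-preimage resistance means: given a specific input x, it should be infeasible to find a different y with h(y) = h(x).
With a 192-bit output, a generic search for a second preimage costs about 2^192 evaluations (each trial matches the fixed target with probability 2^-192).
Step 3: Security level = 192 bits.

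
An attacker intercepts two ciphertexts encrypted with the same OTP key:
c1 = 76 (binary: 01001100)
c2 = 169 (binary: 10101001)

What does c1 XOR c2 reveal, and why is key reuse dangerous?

Step 1: c1 XOR c2 = (m1 XOR k) XOR (m2 XOR k).
Step 2: By XOR associativity/commutativity: = m1 XOR m2 XOR k XOR k = m1 XOR m2.
Step 3: 01001100 XOR 10101001 = 11100101 = 229.
Step 4: The key cancels out! An attacker learns m1 XOR m2 = 229, revealing the relationship between plaintexts.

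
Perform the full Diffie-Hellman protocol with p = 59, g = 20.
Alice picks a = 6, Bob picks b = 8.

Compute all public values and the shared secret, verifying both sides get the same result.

Step 1: A = g^a mod p = 20^6 mod 59 = 45.
Step 2: B = g^b mod p = 20^8 mod 59 = 5.
Step 3: Alice computes s = B^a mod p = 5^6 mod 59 = 49.
Step 4: Bob computes s = A^b mod p = 45^8 mod 59 = 49.
Both sides agree: shared secret = 49.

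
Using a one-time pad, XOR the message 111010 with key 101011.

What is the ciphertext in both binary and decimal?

Step 1: Write out the XOR operation bit by bit:
  Message: 111010
  Key:     101011
  XOR:     010001
Step 2: Convert to decimal: 010001 = 17.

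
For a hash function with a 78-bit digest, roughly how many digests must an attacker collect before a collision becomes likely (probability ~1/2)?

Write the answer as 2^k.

Step 1: The birthday paradox gives collision probability ~50% after sqrt(2^n) = 2^(n/2) hashes.
Step 2: For 78-bit output: 2^(78/2) = 2^39.
Step 3: Approximately 2^39 hash computations needed.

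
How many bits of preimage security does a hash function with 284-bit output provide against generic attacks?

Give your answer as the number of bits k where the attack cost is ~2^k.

Step 1: The hash has a 284-bit output.
Step 2: Preimage resistance means: given a digest h(x), it should be infeasible to find any input that hashes to it.
With a 284-bit output there are 2^284 possible digests, so a generic brute-force preimage search costs about 2^284 evaluations.
Step 3: Security level = 284 bits.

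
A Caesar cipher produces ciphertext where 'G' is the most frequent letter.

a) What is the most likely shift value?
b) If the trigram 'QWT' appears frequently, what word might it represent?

Step 1: In English, 'E' is the most frequent letter (12.7%).
Step 2: The most frequent ciphertext letter is 'G' (position 6).
Step 3: Shift = (6 - 4) mod 26 = 2.
Step 4: Decrypt 'QWT' by shifting back 2:
  Q -> O
  W -> U
  T -> R
Step 5: 'QWT' decrypts to 'OUR'.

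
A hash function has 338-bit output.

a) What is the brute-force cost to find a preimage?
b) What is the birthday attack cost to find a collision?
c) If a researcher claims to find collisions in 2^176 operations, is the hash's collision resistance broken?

Step 1: Preimage resistance requires brute-force of 2^338 operations.
Step 2: Collision resistance (birthday bound) = 2^(338/2) = 2^169.
Step 3: The claimed attack costs 2^176 operations.
Step 4: Since 2^176 >= 2^169, the claimed attack is no faster than the generic birthday attack, so this does not break collision resistance.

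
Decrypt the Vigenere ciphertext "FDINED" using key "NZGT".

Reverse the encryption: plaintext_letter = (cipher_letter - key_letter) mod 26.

Step 1: Extend key: NZGTNZ
Step 2: Decrypt each letter (c - k) mod 26:
  F(5) - N(13) = (5-13) mod 26 = 18 = S
  D(3) - Z(25) = (3-25) mod 26 = 4 = E
  I(8) - G(6) = (8-6) mod 26 = 2 = C
  N(13) - T(19) = (13-19) mod 26 = 20 = U
  E(4) - N(13) = (4-13) mod 26 = 17 = R
  D(3) - Z(25) = (3-25) mod 26 = 4 = E
Plaintext: SECURE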